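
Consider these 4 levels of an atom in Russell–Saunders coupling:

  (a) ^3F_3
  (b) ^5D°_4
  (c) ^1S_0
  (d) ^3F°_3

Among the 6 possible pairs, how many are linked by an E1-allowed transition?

1

(a)–(b): forbidden (ΔS).
(a)–(c): forbidden (parity, ΔS, ΔL, ΔJ).
(a)–(d): allowed.
(b)–(c): forbidden (ΔS, ΔL, ΔJ).
(b)–(d): forbidden (parity, ΔS).
(c)–(d): forbidden (ΔS, ΔL, ΔJ).
Allowed pairs: 1 of 6.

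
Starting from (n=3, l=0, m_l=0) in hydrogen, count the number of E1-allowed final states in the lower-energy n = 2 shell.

3

E1 requires Δl = ±1, so l_f ∈ {-1, 1}; with 0 ≤ l_f ≤ n_f−1 = 1, the allowed l_f values are {1}.
For l_f = 1: m_f ∈ {m_i−1, m_i, m_i+1} ∩ [−1, 1] = {-1, 0, 1} → 3 states.
Total: 3.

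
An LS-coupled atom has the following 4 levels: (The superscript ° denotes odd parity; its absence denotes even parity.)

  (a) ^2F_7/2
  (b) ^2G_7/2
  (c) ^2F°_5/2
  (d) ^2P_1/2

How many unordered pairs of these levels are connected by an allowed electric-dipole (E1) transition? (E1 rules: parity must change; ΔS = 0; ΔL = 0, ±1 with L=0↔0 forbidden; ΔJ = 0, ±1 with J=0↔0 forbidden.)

2

(a)–(b): forbidden (parity).
(a)–(c): allowed.
(a)–(d): forbidden (parity, ΔL, ΔJ).
(b)–(c): allowed.
(b)–(d): forbidden (parity, ΔL, ΔJ).
(c)–(d): forbidden (ΔL, ΔJ).
Allowed pairs: 2 of 6.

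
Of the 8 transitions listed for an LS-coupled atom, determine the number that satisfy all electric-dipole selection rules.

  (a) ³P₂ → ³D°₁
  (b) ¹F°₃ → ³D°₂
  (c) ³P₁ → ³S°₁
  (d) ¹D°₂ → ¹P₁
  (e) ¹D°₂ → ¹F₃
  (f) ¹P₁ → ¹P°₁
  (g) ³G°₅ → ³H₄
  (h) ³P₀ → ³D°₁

(a) allowed
(b) forbidden (parity, ΔS fail)
(c) allowed
(d) allowed
(e) allowed
(f) allowed
(g) allowed
(h) allowed
Total allowed: 7 of 8.

7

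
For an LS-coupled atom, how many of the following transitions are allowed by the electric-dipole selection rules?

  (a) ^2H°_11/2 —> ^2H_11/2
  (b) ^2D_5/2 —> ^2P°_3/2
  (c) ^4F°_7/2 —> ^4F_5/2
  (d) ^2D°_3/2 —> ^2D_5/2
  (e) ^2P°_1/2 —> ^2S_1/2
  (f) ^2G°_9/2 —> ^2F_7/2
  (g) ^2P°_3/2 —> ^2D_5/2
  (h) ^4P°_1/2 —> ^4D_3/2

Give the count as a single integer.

8

(a) allowed
(b) allowed
(c) allowed
(d) allowed
(e) allowed
(f) allowed
(g) allowed
(h) allowed
Total allowed: 8 of 8.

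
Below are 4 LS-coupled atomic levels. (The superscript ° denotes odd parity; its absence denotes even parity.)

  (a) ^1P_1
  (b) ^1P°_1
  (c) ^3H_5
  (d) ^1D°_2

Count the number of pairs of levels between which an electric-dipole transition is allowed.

(a)–(b): allowed.
(a)–(c): forbidden (parity, ΔS, ΔL, ΔJ).
(a)–(d): allowed.
(b)–(c): forbidden (ΔS, ΔL, ΔJ).
(b)–(d): forbidden (parity).
(c)–(d): forbidden (ΔS, ΔL, ΔJ).
Allowed pairs: 2 of 6.

2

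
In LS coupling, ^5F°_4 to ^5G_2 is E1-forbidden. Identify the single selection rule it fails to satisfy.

Parity must change: odd → even — passes.
ΔS = 0: S: 2 → 2 — passes.
ΔL = 0, ±1 (not L=0↔0): L: 3 → 4, ΔL = +1 — passes.
ΔJ = 0, ±1 (not J=0↔0): J: 4 → 2, ΔJ = -2 — fails.

the ΔJ = 0, ±1 rule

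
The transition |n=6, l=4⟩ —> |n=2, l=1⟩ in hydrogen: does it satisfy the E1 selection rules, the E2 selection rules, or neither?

Δl = 1 − 4 = -3; l_i + l_f = 5.
E1 (Δl = ±1): not satisfied.
E2 (Δl = 0,±2, l_i+l_f ≥ 2): not satisfied.

neither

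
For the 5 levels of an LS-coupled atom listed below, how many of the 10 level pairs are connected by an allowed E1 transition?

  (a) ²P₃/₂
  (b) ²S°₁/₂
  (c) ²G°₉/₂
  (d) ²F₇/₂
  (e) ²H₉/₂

(a)–(b): allowed.
(a)–(c): forbidden (ΔL, ΔJ).
(a)–(d): forbidden (parity, ΔL, ΔJ).
(a)–(e): forbidden (parity, ΔL, ΔJ).
(b)–(c): forbidden (parity, ΔL, ΔJ).
(b)–(d): forbidden (ΔL, ΔJ).
(b)–(e): forbidden (ΔL, ΔJ).
(c)–(d): allowed.
(c)–(e): allowed.
(d)–(e): forbidden (parity, ΔL).
Allowed pairs: 3 of 10.

3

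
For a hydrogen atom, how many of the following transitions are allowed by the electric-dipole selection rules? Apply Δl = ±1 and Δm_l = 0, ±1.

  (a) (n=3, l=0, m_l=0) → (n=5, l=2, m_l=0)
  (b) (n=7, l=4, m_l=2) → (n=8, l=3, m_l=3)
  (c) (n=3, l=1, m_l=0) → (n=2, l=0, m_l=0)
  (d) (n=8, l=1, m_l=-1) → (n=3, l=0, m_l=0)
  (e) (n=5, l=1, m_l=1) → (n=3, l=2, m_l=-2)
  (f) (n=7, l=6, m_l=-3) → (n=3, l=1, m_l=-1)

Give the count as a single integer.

3

(a) forbidden — Δl = +2 (E1 requires Δl = ±1)
(b) allowed
(c) allowed
(d) allowed
(e) forbidden — Δm_l = -3 (E1 requires Δm_l = 0, ±1)
(f) forbidden — Δl = -5 (E1 requires Δl = ±1); Δm_l = +2 (E1 requires Δm_l = 0, ±1)
Total allowed: 3 of 6.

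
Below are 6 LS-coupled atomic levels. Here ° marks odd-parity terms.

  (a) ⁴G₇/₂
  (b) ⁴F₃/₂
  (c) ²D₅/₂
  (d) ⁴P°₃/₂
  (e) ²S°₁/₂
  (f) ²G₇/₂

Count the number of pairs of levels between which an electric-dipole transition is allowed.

0

(a)–(b): forbidden (parity, ΔJ).
(a)–(c): forbidden (parity, ΔS, ΔL).
(a)–(d): forbidden (ΔL, ΔJ).
(a)–(e): forbidden (ΔS, ΔL, ΔJ).
(a)–(f): forbidden (parity, ΔS).
(b)–(c): forbidden (parity, ΔS).
(b)–(d): forbidden (ΔL).
(b)–(e): forbidden (ΔS, ΔL).
(b)–(f): forbidden (parity, ΔS, ΔJ).
(c)–(d): forbidden (ΔS).
(c)–(e): forbidden (ΔL, ΔJ).
(c)–(f): forbidden (parity, ΔL).
(d)–(e): forbidden (parity, ΔS).
(d)–(f): forbidden (ΔS, ΔL, ΔJ).
(e)–(f): forbidden (ΔL, ΔJ).
Allowed pairs: 0 of 15.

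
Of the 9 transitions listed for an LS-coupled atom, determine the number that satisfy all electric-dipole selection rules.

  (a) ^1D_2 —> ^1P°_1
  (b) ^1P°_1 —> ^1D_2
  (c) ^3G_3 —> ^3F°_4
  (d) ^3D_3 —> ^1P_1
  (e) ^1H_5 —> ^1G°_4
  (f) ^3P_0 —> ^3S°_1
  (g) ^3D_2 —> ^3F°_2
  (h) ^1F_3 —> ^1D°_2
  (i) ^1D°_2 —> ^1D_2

8

(a) allowed
(b) allowed
(c) allowed
(d) forbidden (parity, ΔS, ΔJ fail)
(e) allowed
(f) allowed
(g) allowed
(h) allowed
(i) allowed
Total allowed: 8 of 9.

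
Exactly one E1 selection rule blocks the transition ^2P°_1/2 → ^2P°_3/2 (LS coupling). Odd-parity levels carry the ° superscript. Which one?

Parity must change: odd → odd — violated.
ΔS = 0: S: 1/2 → 1/2 — satisfied.
ΔL = 0, ±1 (not L=0↔0): L: 1 → 1, ΔL = +0 — satisfied.
ΔJ = 0, ±1 (not J=0↔0): J: 1/2 → 3/2, ΔJ = +1 — satisfied.

parity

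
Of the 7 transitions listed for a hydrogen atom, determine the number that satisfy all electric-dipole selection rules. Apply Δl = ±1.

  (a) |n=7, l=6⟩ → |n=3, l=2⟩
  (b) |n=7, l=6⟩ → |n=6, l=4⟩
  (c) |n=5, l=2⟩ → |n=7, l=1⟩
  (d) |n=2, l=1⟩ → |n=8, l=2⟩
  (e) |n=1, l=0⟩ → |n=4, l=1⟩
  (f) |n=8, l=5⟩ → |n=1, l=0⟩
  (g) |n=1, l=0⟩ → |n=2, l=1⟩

4

(a) forbidden — Δl = -4 (E1 requires Δl = ±1)
(b) forbidden — Δl = -2 (E1 requires Δl = ±1)
(c) allowed
(d) allowed
(e) allowed
(f) forbidden — Δl = -5 (E1 requires Δl = ±1)
(g) allowed
Total allowed: 4 of 7.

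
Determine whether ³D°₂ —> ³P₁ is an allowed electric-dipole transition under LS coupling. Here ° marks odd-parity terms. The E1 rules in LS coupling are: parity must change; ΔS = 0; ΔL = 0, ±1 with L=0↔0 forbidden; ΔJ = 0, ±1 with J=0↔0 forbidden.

allowed

ΔS = 0: S: 1 → 1 — satisfied.
ΔJ = 0, ±1 (not J=0↔0): J: 2 → 1, ΔJ = -1 — satisfied.
ΔL = 0, ±1 (not L=0↔0): L: 2 → 1, ΔL = -1 — satisfied.
Parity must change: odd → even — satisfied.
All four E1 rules are satisfied.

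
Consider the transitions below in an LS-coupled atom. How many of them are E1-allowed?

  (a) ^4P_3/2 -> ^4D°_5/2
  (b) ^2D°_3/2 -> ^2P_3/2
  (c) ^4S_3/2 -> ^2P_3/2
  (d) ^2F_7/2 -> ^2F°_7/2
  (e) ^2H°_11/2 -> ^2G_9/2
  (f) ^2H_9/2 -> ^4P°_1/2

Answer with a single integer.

4

(a) allowed
(b) allowed
(c) forbidden (parity, ΔS fail)
(d) allowed
(e) allowed
(f) forbidden (ΔS, ΔL, ΔJ fail)
Total allowed: 4 of 6.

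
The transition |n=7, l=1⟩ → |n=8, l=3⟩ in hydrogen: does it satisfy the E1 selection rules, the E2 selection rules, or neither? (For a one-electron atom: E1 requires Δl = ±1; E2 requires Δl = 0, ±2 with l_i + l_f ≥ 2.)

Δl = 3 − 1 = +2; l_i + l_f = 4.
E1 (Δl = ±1): not satisfied.
E2 (Δl = 0,±2, l_i+l_f ≥ 2): satisfied.

E2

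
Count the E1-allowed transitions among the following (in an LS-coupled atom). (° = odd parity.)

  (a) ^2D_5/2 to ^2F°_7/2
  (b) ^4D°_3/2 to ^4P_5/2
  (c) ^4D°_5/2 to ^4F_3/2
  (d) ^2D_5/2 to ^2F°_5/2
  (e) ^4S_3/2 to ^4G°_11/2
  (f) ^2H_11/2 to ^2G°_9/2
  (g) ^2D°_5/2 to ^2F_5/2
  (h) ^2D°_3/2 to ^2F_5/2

7

(a) allowed
(b) allowed
(c) allowed
(d) allowed
(e) forbidden (ΔL, ΔJ fail)
(f) allowed
(g) allowed
(h) allowed
Total allowed: 7 of 8.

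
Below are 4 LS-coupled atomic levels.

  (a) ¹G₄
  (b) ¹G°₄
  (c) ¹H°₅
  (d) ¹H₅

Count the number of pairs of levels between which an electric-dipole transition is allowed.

(a)–(b): allowed.
(a)–(c): allowed.
(a)–(d): forbidden (parity).
(b)–(c): forbidden (parity).
(b)–(d): allowed.
(c)–(d): allowed.
Allowed pairs: 4 of 6.

4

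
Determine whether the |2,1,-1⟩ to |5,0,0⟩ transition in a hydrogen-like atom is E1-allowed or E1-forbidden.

l: 1 → 0 (Δl = -1). Δl = ±1 ok.
Δm_l = 0 − (-1) = +1. E1 requires Δm_l = 0, ±1: ok.
All E1 selection rules are satisfied.

allowed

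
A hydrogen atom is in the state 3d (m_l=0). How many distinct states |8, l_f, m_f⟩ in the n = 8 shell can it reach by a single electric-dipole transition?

6

E1 requires Δl = ±1, so l_f ∈ {1, 3}; with 0 ≤ l_f ≤ n_f−1 = 7, the allowed l_f values are {1, 3}.
For l_f = 1: m_f ∈ {m_i−1, m_i, m_i+1} ∩ [−1, 1] = {-1, 0, 1} → 3 states.
For l_f = 3: m_f ∈ {m_i−1, m_i, m_i+1} ∩ [−3, 3] = {-1, 0, 1} → 3 states.
Total: 6.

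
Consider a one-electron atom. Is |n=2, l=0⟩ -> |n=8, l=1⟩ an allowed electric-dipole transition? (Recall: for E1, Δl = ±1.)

allowed

Initial l = 0, final l = 1, so Δl = +1. E1 requires Δl = ±1: satisfied.
All E1 selection rules are satisfied.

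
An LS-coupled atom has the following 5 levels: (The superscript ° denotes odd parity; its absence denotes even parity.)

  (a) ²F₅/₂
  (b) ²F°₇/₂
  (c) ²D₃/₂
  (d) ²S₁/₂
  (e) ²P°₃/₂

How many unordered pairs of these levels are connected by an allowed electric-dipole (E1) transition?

3

(a)–(b): allowed.
(a)–(c): forbidden (parity).
(a)–(d): forbidden (parity, ΔL, ΔJ).
(a)–(e): forbidden (ΔL).
(b)–(c): forbidden (ΔJ).
(b)–(d): forbidden (ΔL, ΔJ).
(b)–(e): forbidden (parity, ΔL, ΔJ).
(c)–(d): forbidden (parity, ΔL).
(c)–(e): allowed.
(d)–(e): allowed.
Allowed pairs: 3 of 10.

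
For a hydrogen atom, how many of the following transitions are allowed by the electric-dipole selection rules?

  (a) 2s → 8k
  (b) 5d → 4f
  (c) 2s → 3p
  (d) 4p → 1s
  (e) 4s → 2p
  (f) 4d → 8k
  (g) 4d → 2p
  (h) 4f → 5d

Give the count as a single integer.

6

(a) forbidden — Δl = +7 (E1 requires Δl = ±1)
(b) allowed
(c) allowed
(d) allowed
(e) allowed
(f) forbidden — Δl = +5 (E1 requires Δl = ±1)
(g) allowed
(h) allowed
Total allowed: 6 of 8.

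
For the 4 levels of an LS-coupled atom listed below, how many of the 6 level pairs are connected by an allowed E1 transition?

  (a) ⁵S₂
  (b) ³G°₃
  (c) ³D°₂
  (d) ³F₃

(a)–(b): forbidden (ΔS, ΔL).
(a)–(c): forbidden (ΔS, ΔL).
(a)–(d): forbidden (parity, ΔS, ΔL).
(b)–(c): forbidden (parity, ΔL).
(b)–(d): allowed.
(c)–(d): allowed.
Allowed pairs: 2 of 6.

2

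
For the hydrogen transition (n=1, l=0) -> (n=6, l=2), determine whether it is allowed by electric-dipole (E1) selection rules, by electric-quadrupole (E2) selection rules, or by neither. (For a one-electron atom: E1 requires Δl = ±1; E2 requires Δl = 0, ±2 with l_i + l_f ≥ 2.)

Δl = 2 − 0 = +2; l_i + l_f = 2.
E1 (Δl = ±1): not satisfied.
E2 (Δl = 0,±2, l_i+l_f ≥ 2): satisfied.

E2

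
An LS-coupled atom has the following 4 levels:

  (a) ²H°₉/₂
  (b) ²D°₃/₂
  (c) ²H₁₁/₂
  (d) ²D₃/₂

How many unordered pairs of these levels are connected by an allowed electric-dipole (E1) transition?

(a)–(b): forbidden (parity, ΔL, ΔJ).
(a)–(c): allowed.
(a)–(d): forbidden (ΔL, ΔJ).
(b)–(c): forbidden (ΔL, ΔJ).
(b)–(d): allowed.
(c)–(d): forbidden (parity, ΔL, ΔJ).
Allowed pairs: 2 of 6.

2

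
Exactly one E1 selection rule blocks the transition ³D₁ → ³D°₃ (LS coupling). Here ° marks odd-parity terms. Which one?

Initial level: S=1, L=2, J=1, parity even. Final level: S=1, L=2, J=3, parity odd.
ΔS = 0: S: 1 → 1 — satisfied.
Parity must change: even → odd — satisfied.
ΔL = 0, ±1 (not L=0↔0): L: 2 → 2, ΔL = +0 — satisfied.
ΔJ = 0, ±1 (not J=0↔0): J: 1 → 3, ΔJ = +2 — violated.

the ΔJ = 0, ±1 rule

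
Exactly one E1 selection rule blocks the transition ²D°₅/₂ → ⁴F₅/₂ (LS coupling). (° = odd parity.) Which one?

the ΔS = 0 rule

ΔS = 0: S: 1/2 → 3/2 — ✗.
Parity must change: odd → even — ✓.
ΔL = 0, ±1 (not L=0↔0): L: 2 → 3, ΔL = +1 — ✓.
ΔJ = 0, ±1 (not J=0↔0): J: 5/2 → 5/2, ΔJ = +0 — ✓.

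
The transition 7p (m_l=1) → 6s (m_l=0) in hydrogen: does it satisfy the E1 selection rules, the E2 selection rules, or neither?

E1

Δl = 0 − 1 = -1; l_i + l_f = 1.
Δm_l = -1.
E1 (Δl = ±1, |Δm_l| ≤ 1): satisfied.
E2 (Δl = 0,±2, l_i+l_f ≥ 2, |Δm_l| ≤ 2): not satisfied.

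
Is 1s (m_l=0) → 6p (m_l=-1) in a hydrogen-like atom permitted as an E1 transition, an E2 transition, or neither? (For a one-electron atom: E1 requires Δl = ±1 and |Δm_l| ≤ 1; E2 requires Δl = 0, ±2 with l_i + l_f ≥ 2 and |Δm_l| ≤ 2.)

Δl = 1 − 0 = +1; l_i + l_f = 1.
Δm_l = -1.
E1 (Δl = ±1, |Δm_l| ≤ 1): satisfied.
E2 (Δl = 0,±2, l_i+l_f ≥ 2, |Δm_l| ≤ 2): not satisfied.

E1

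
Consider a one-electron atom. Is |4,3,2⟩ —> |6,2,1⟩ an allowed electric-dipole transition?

Δl = 2 − 3 = -1; the E1 rule Δl = ±1 is ok.
Δm_l = 1 − (2) = -1. E1 requires Δm_l = 0, ±1: ok.
All E1 selection rules are satisfied.

allowed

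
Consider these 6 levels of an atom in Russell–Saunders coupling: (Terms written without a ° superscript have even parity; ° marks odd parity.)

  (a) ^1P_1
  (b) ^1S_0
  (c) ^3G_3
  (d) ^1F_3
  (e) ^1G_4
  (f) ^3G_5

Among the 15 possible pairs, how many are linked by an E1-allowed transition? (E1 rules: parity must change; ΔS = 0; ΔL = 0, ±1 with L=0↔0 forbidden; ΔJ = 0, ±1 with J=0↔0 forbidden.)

0

(a)–(b): forbidden (parity).
(a)–(c): forbidden (parity, ΔS, ΔL, ΔJ).
(a)–(d): forbidden (parity, ΔL, ΔJ).
(a)–(e): forbidden (parity, ΔL, ΔJ).
(a)–(f): forbidden (parity, ΔS, ΔL, ΔJ).
(b)–(c): forbidden (parity, ΔS, ΔL, ΔJ).
(b)–(d): forbidden (parity, ΔL, ΔJ).
(b)–(e): forbidden (parity, ΔL, ΔJ).
(b)–(f): forbidden (parity, ΔS, ΔL, ΔJ).
(c)–(d): forbidden (parity, ΔS).
(c)–(e): forbidden (parity, ΔS).
(c)–(f): forbidden (parity, ΔJ).
(d)–(e): forbidden (parity).
(d)–(f): forbidden (parity, ΔS, ΔJ).
(e)–(f): forbidden (parity, ΔS).
Allowed pairs: 0 of 15.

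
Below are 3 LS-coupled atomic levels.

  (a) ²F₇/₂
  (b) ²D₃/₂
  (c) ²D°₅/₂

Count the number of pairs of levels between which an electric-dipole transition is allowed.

(a)–(b): forbidden (parity, ΔJ).
(a)–(c): allowed.
(b)–(c): allowed.
Allowed pairs: 2 of 3.

2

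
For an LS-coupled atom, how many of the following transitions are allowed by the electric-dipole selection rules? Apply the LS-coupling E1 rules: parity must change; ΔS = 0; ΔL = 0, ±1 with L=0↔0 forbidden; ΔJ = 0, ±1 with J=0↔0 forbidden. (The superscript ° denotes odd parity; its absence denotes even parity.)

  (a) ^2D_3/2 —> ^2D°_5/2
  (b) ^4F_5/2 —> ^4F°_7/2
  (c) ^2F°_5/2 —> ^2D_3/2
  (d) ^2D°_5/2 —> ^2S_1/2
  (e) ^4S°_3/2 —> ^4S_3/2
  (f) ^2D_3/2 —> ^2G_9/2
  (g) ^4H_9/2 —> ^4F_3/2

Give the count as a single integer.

(a) allowed
(b) allowed
(c) allowed
(d) forbidden (ΔL, ΔJ fail)
(e) forbidden (ΔL fails)
(f) forbidden (parity, ΔL, ΔJ fail)
(g) forbidden (parity, ΔL, ΔJ fail)
Total allowed: 3 of 7.

3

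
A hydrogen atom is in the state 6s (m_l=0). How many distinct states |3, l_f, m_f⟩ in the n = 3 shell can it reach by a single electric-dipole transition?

E1 requires Δl = ±1, so l_f ∈ {-1, 1}; with 0 ≤ l_f ≤ n_f−1 = 2, the allowed l_f values are {1}.
For l_f = 1: m_f ∈ {m_i−1, m_i, m_i+1} ∩ [−1, 1] = {-1, 0, 1} → 3 states.
Total: 3.

3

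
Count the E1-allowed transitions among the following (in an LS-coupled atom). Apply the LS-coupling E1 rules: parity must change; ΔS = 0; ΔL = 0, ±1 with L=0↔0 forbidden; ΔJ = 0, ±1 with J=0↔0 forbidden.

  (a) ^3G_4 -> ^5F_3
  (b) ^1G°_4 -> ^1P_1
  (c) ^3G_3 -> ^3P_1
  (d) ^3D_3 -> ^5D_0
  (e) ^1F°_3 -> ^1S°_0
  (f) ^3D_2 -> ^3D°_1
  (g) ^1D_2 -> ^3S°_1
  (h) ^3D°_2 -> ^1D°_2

(a) forbidden (parity, ΔS fail)
(b) forbidden (ΔL, ΔJ fail)
(c) forbidden (parity, ΔL, ΔJ fail)
(d) forbidden (parity, ΔS, ΔJ fail)
(e) forbidden (parity, ΔL, ΔJ fail)
(f) allowed
(g) forbidden (ΔS, ΔL fail)
(h) forbidden (parity, ΔS fail)
Total allowed: 1 of 8.

1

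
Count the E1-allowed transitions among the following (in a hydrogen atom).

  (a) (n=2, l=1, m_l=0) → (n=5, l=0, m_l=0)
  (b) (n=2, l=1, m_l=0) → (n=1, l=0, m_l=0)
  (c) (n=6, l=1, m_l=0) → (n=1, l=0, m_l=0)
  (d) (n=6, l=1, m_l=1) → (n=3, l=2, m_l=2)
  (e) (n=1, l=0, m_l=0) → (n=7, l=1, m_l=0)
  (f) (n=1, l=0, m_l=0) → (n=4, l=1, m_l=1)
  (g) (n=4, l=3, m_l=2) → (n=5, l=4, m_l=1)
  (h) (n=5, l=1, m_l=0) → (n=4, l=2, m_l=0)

8

(a) allowed
(b) allowed
(c) allowed
(d) allowed
(e) allowed
(f) allowed
(g) allowed
(h) allowed
Total allowed: 8 of 8.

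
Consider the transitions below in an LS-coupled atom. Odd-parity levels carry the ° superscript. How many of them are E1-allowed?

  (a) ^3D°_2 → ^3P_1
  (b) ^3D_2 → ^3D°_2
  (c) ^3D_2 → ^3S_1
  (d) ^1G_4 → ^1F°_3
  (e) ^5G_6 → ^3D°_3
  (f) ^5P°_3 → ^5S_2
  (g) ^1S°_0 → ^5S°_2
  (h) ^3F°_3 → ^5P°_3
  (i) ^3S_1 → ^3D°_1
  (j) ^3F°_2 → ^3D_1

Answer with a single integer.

5

(a) allowed
(b) allowed
(c) forbidden (parity, ΔL fail)
(d) allowed
(e) forbidden (ΔS, ΔL, ΔJ fail)
(f) allowed
(g) forbidden (parity, ΔS, ΔL, ΔJ fail)
(h) forbidden (parity, ΔS, ΔL fail)
(i) forbidden (ΔL fails)
(j) allowed
Total allowed: 5 of 10.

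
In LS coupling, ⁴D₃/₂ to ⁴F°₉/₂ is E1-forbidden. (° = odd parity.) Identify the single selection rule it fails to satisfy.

Initial level: S=3/2, L=2, J=3/2, parity even. Final level: S=3/2, L=3, J=9/2, parity odd.
ΔS = 0: S: 3/2 → 3/2 — ✓.
Parity must change: even → odd — ✓.
ΔJ = 0, ±1 (not J=0↔0): J: 3/2 → 9/2, ΔJ = +3 — ✗.
ΔL = 0, ±1 (not L=0↔0): L: 2 → 3, ΔL = +1 — ✓.

the ΔJ = 0, ±1 rule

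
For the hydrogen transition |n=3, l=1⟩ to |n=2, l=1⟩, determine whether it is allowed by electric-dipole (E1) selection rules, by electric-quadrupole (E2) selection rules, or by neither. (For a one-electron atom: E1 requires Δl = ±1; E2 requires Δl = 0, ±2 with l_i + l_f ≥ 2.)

Δl = 1 − 1 = +0; l_i + l_f = 2.
E1 (Δl = ±1): not satisfied.
E2 (Δl = 0,±2, l_i+l_f ≥ 2): satisfied.

E2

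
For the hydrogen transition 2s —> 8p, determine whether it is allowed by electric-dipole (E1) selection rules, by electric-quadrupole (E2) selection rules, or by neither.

Δl = 1 − 0 = +1; l_i + l_f = 1.
E1 (Δl = ±1): satisfied.
E2 (Δl = 0,±2, l_i+l_f ≥ 2): not satisfied.

E1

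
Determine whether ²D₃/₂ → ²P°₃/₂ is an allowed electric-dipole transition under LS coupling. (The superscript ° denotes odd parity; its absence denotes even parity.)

allowed

Initial level: S=1/2, L=2, J=3/2, parity even. Final level: S=1/2, L=1, J=3/2, parity odd.
Parity must change: even → odd — passes.
ΔS = 0: S: 1/2 → 1/2 — passes.
ΔL = 0, ±1 (not L=0↔0): L: 2 → 1, ΔL = -1 — passes.
ΔJ = 0, ±1 (not J=0↔0): J: 3/2 → 3/2, ΔJ = +0 — passes.
All four E1 rules are satisfied.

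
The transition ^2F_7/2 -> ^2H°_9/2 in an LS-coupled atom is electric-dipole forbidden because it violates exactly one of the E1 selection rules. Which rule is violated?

Reading off the term symbols: S 1/2→1/2, L 3→5, J 7/2→9/2, parity even→odd.
Parity must change: even → odd — satisfied.
ΔS = 0: S: 1/2 → 1/2 — satisfied.
ΔJ = 0, ±1 (not J=0↔0): J: 7/2 → 9/2, ΔJ = +1 — satisfied.
ΔL = 0, ±1 (not L=0↔0): L: 3 → 5, ΔL = +2 — violated.

the ΔL = 0, ±1 rule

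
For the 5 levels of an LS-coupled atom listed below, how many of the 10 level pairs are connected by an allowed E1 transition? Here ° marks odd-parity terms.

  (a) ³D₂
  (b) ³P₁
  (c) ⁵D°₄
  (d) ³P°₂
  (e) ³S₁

(a)–(b): forbidden (parity).
(a)–(c): forbidden (ΔS, ΔJ).
(a)–(d): allowed.
(a)–(e): forbidden (parity, ΔL).
(b)–(c): forbidden (ΔS, ΔJ).
(b)–(d): allowed.
(b)–(e): forbidden (parity).
(c)–(d): forbidden (parity, ΔS, ΔJ).
(c)–(e): forbidden (ΔS, ΔL, ΔJ).
(d)–(e): allowed.
Allowed pairs: 3 of 10.

3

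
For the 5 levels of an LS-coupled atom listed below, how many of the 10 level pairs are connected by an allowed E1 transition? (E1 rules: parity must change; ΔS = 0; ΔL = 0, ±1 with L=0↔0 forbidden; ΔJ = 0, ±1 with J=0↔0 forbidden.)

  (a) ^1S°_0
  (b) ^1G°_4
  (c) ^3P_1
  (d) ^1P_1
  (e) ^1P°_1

2

(a)–(b): forbidden (parity, ΔL, ΔJ).
(a)–(c): forbidden (ΔS).
(a)–(d): allowed.
(a)–(e): forbidden (parity).
(b)–(c): forbidden (ΔS, ΔL, ΔJ).
(b)–(d): forbidden (ΔL, ΔJ).
(b)–(e): forbidden (parity, ΔL, ΔJ).
(c)–(d): forbidden (parity, ΔS).
(c)–(e): forbidden (ΔS).
(d)–(e): allowed.
Allowed pairs: 2 of 10.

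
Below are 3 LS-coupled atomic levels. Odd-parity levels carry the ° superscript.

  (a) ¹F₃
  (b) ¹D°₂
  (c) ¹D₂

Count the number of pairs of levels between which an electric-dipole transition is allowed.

2

(a)–(b): allowed.
(a)–(c): forbidden (parity).
(b)–(c): allowed.
Allowed pairs: 2 of 3.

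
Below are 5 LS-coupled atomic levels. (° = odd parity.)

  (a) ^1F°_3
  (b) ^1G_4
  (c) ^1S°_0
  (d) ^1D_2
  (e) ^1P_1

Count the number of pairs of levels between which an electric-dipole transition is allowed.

(a)–(b): allowed.
(a)–(c): forbidden (parity, ΔL, ΔJ).
(a)–(d): allowed.
(a)–(e): forbidden (ΔL, ΔJ).
(b)–(c): forbidden (ΔL, ΔJ).
(b)–(d): forbidden (parity, ΔL, ΔJ).
(b)–(e): forbidden (parity, ΔL, ΔJ).
(c)–(d): forbidden (ΔL, ΔJ).
(c)–(e): allowed.
(d)–(e): forbidden (parity).
Allowed pairs: 3 of 10.

3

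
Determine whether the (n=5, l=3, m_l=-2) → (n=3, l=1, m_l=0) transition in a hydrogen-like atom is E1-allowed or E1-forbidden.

l: 3 → 1 (Δl = -2). Δl = ±1 fails.
Δm_l = 0 − (-2) = +2. E1 requires Δm_l = 0, ±1: fails.
The transition is electric-dipole forbidden.

forbidden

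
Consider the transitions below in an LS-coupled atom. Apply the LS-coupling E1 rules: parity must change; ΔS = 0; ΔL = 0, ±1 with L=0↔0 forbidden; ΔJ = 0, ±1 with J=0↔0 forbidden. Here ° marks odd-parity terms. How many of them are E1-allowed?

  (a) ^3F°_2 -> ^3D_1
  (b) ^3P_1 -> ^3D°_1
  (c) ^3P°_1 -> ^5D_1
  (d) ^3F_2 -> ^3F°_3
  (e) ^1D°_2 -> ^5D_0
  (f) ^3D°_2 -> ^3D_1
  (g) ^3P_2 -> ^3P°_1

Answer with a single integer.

(a) allowed
(b) allowed
(c) forbidden (ΔS fails)
(d) allowed
(e) forbidden (ΔS, ΔJ fail)
(f) allowed
(g) allowed
Total allowed: 5 of 7.

5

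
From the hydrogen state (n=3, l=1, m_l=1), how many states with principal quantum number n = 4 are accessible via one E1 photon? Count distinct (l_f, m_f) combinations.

4

E1 requires Δl = ±1, so l_f ∈ {0, 2}; with 0 ≤ l_f ≤ n_f−1 = 3, the allowed l_f values are {0, 2}.
For l_f = 0: m_f ∈ {m_i−1, m_i, m_i+1} ∩ [−0, 0] = {0} → 1 state.
For l_f = 2: m_f ∈ {m_i−1, m_i, m_i+1} ∩ [−2, 2] = {0, 1, 2} → 3 states.
Total: 4.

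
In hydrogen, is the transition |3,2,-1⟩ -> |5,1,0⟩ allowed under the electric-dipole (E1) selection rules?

l: 2 → 1 (Δl = -1). Δl = ±1 ✓.
m_l: -1 → 0 (Δm_l = +1). |Δm_l| ≤ 1 ✓.
All E1 selection rules are satisfied.

allowed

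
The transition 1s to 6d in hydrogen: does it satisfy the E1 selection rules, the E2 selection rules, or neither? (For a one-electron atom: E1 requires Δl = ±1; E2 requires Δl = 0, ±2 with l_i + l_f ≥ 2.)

E2

Δl = 2 − 0 = +2; l_i + l_f = 2.
E1 (Δl = ±1): not satisfied.
E2 (Δl = 0,±2, l_i+l_f ≥ 2): satisfied.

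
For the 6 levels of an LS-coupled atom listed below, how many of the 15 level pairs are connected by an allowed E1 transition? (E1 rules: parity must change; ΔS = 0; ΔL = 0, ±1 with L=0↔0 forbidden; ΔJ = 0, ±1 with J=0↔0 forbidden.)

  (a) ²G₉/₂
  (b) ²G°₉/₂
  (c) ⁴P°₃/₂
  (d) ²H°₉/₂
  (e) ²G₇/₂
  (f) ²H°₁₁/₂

5

(a)–(b): allowed.
(a)–(c): forbidden (ΔS, ΔL, ΔJ).
(a)–(d): allowed.
(a)–(e): forbidden (parity).
(a)–(f): allowed.
(b)–(c): forbidden (parity, ΔS, ΔL, ΔJ).
(b)–(d): forbidden (parity).
(b)–(e): allowed.
(b)–(f): forbidden (parity).
(c)–(d): forbidden (parity, ΔS, ΔL, ΔJ).
(c)–(e): forbidden (ΔS, ΔL, ΔJ).
(c)–(f): forbidden (parity, ΔS, ΔL, ΔJ).
(d)–(e): allowed.
(d)–(f): forbidden (parity).
(e)–(f): forbidden (ΔJ).
Allowed pairs: 5 of 15.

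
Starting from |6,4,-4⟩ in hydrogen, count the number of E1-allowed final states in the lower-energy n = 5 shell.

1

E1 requires Δl = ±1, so l_f ∈ {3, 5}; with 0 ≤ l_f ≤ n_f−1 = 4, the allowed l_f values are {3}.
For l_f = 3: m_f ∈ {m_i−1, m_i, m_i+1} ∩ [−3, 3] = {-3} → 1 state.
Total: 1.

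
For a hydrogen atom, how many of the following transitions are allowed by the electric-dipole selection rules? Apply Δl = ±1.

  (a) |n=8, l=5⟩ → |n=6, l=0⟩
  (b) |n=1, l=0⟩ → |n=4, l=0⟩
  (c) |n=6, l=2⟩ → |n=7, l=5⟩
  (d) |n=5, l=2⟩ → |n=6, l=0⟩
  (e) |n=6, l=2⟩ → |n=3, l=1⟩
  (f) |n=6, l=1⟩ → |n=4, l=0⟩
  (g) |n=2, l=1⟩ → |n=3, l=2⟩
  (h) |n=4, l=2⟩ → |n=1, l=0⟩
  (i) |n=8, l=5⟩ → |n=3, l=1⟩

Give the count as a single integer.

(a) forbidden — Δl = -5 (E1 requires Δl = ±1)
(b) forbidden — Δl = +0 (E1 requires Δl = ±1)
(c) forbidden — Δl = +3 (E1 requires Δl = ±1)
(d) forbidden — Δl = -2 (E1 requires Δl = ±1)
(e) allowed
(f) allowed
(g) allowed
(h) forbidden — Δl = -2 (E1 requires Δl = ±1)
(i) forbidden — Δl = -4 (E1 requires Δl = ±1)
Total allowed: 3 of 9.

3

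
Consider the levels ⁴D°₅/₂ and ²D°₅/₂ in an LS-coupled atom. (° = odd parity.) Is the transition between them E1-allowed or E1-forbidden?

forbidden

Reading off the term symbols: S 3/2→1/2, L 2→2, J 5/2→5/2, parity odd→odd.
ΔL = 0, ±1 (not L=0↔0): L: 2 → 2, ΔL = +0 — satisfied.
Parity must change: odd → odd — violated.
ΔJ = 0, ±1 (not J=0↔0): J: 5/2 → 5/2, ΔJ = +0 — satisfied.
ΔS = 0: S: 3/2 → 1/2 — violated.
Rule(s) violated: parity, ΔS.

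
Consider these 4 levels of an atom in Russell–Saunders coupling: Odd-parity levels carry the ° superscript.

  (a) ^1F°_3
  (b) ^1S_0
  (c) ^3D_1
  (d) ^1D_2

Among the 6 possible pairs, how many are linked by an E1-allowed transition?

1

(a)–(b): forbidden (ΔL, ΔJ).
(a)–(c): forbidden (ΔS, ΔJ).
(a)–(d): allowed.
(b)–(c): forbidden (parity, ΔS, ΔL).
(b)–(d): forbidden (parity, ΔL, ΔJ).
(c)–(d): forbidden (parity, ΔS).
Allowed pairs: 1 of 6.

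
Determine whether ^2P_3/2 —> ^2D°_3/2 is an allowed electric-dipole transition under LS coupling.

Parity must change: even → odd — passes.
ΔS = 0: S: 1/2 → 1/2 — passes.
ΔL = 0, ±1 (not L=0↔0): L: 1 → 2, ΔL = +1 — passes.
ΔJ = 0, ±1 (not J=0↔0): J: 3/2 → 3/2, ΔJ = +0 — passes.
All four E1 rules are satisfied.

allowed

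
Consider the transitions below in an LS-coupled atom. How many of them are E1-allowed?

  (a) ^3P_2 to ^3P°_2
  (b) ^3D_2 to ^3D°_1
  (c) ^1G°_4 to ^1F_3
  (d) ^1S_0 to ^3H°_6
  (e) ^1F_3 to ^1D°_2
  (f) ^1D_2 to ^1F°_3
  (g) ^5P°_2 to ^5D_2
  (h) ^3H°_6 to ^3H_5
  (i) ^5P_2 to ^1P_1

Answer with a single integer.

(a) allowed
(b) allowed
(c) allowed
(d) forbidden (ΔS, ΔL, ΔJ fail)
(e) allowed
(f) allowed
(g) allowed
(h) allowed
(i) forbidden (parity, ΔS fail)
Total allowed: 7 of 9.

7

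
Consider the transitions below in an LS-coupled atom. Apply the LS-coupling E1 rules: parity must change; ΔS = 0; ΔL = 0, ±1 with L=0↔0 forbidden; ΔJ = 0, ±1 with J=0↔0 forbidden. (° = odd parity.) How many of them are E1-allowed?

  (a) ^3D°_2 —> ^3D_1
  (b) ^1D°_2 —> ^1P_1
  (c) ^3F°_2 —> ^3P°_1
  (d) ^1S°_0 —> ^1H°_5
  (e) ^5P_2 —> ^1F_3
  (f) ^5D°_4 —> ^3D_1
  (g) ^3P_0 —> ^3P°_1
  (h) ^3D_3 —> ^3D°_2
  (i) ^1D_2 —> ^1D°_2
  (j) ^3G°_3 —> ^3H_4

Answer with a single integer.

6

(a) allowed
(b) allowed
(c) forbidden (parity, ΔL fail)
(d) forbidden (parity, ΔL, ΔJ fail)
(e) forbidden (parity, ΔS, ΔL fail)
(f) forbidden (ΔS, ΔJ fail)
(g) allowed
(h) allowed
(i) allowed
(j) allowed
Total allowed: 6 of 10.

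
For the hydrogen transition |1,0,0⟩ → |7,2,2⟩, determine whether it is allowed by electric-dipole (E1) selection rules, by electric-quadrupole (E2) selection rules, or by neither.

E2

Δl = 2 − 0 = +2; l_i + l_f = 2.
Δm_l = +2.
E1 (Δl = ±1, |Δm_l| ≤ 1): not satisfied.
E2 (Δl = 0,±2, l_i+l_f ≥ 2, |Δm_l| ≤ 2): satisfied.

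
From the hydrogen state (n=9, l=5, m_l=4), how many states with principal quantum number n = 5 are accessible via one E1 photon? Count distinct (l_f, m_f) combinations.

2

E1 requires Δl = ±1, so l_f ∈ {4, 6}; with 0 ≤ l_f ≤ n_f−1 = 4, the allowed l_f values are {4}.
For l_f = 4: m_f ∈ {m_i−1, m_i, m_i+1} ∩ [−4, 4] = {3, 4} → 2 states.
Total: 2.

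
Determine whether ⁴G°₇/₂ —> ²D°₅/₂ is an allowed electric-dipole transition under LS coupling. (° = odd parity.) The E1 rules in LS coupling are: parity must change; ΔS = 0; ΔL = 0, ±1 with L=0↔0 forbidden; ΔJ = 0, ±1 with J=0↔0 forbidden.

Reading off the term symbols: S 3/2→1/2, L 4→2, J 7/2→5/2, parity odd→odd.
Parity must change: odd → odd — violated.
ΔS = 0: S: 3/2 → 1/2 — violated.
ΔL = 0, ±1 (not L=0↔0): L: 4 → 2, ΔL = -2 — violated.
ΔJ = 0, ±1 (not J=0↔0): J: 7/2 → 5/2, ΔJ = -1 — satisfied.
Rule(s) violated: parity, ΔS, ΔL.

forbidden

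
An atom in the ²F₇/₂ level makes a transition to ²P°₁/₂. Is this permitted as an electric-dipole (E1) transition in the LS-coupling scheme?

Initial level: S=1/2, L=3, J=7/2, parity even. Final level: S=1/2, L=1, J=1/2, parity odd.
ΔL = 0, ±1 (not L=0↔0): L: 3 → 1, ΔL = -2 — violated.
Parity must change: even → odd — satisfied.
ΔS = 0: S: 1/2 → 1/2 — satisfied.
ΔJ = 0, ±1 (not J=0↔0): J: 7/2 → 1/2, ΔJ = -3 — violated.
Rule(s) violated: ΔL, ΔJ.

forbidden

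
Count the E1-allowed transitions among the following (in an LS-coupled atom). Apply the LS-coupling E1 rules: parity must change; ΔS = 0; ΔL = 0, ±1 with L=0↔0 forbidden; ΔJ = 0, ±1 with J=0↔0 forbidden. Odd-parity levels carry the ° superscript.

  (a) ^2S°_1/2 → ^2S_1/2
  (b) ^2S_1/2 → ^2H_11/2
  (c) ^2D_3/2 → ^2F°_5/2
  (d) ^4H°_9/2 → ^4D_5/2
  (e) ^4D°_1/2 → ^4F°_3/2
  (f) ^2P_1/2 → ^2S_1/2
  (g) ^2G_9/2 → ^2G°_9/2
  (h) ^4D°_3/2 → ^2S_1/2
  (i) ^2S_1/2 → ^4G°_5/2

(a) forbidden (ΔL fails)
(b) forbidden (parity, ΔL, ΔJ fail)
(c) allowed
(d) forbidden (ΔL, ΔJ fail)
(e) forbidden (parity fails)
(f) forbidden (parity fails)
(g) allowed
(h) forbidden (ΔS, ΔL fail)
(i) forbidden (ΔS, ΔL, ΔJ fail)
Total allowed: 2 of 9.

2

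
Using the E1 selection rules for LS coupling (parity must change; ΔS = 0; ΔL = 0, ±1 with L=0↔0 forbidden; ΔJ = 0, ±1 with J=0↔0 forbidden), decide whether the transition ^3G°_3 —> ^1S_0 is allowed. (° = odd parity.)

Reading off the term symbols: S 1→0, L 4→0, J 3→0, parity odd→even.
ΔL = 0, ±1 (not L=0↔0): L: 4 → 0, ΔL = -4 — ✗.
Parity must change: odd → even — ✓.
ΔS = 0: S: 1 → 0 — ✗.
ΔJ = 0, ±1 (not J=0↔0): J: 3 → 0, ΔJ = -3 — ✗.
Rule(s) violated: ΔS, ΔL, ΔJ.

forbidden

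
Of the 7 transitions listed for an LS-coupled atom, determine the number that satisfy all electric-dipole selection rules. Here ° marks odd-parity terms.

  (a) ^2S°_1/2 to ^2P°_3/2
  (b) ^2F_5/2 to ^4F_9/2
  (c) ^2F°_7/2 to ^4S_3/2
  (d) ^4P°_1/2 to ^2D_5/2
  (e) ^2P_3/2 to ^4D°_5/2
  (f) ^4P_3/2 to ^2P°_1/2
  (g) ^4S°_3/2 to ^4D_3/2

(a) forbidden (parity fails)
(b) forbidden (parity, ΔS, ΔJ fail)
(c) forbidden (ΔS, ΔL, ΔJ fail)
(d) forbidden (ΔS, ΔJ fail)
(e) forbidden (ΔS fails)
(f) forbidden (ΔS fails)
(g) forbidden (ΔL fails)
Total allowed: 0 of 7.

0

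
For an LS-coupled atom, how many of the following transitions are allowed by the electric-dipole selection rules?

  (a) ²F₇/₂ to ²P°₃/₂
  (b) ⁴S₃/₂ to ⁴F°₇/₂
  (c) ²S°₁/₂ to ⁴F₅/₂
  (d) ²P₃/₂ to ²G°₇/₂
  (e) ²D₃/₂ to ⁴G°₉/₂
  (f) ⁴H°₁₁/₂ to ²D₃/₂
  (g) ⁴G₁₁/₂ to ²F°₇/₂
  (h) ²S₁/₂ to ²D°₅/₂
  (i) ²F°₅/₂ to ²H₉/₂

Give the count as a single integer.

0

(a) forbidden (ΔL, ΔJ fail)
(b) forbidden (ΔL, ΔJ fail)
(c) forbidden (ΔS, ΔL, ΔJ fail)
(d) forbidden (ΔL, ΔJ fail)
(e) forbidden (ΔS, ΔL, ΔJ fail)
(f) forbidden (ΔS, ΔL, ΔJ fail)
(g) forbidden (ΔS, ΔJ fail)
(h) forbidden (ΔL, ΔJ fail)
(i) forbidden (ΔL, ΔJ fail)
Total allowed: 0 of 9.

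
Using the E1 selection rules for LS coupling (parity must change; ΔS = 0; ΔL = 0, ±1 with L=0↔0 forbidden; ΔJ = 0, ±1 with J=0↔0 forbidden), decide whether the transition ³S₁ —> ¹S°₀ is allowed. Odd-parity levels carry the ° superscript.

forbidden

Initial level: S=1, L=0, J=1, parity even. Final level: S=0, L=0, J=0, parity odd.
Parity must change: even → odd — ✓.
ΔS = 0: S: 1 → 0 — ✗.
ΔL = 0, ±1 (not L=0↔0): L: 0 → 0, ΔL = +0 — ✗.
ΔJ = 0, ±1 (not J=0↔0): J: 1 → 0, ΔJ = -1 — ✓.
Rule(s) violated: ΔS, ΔL.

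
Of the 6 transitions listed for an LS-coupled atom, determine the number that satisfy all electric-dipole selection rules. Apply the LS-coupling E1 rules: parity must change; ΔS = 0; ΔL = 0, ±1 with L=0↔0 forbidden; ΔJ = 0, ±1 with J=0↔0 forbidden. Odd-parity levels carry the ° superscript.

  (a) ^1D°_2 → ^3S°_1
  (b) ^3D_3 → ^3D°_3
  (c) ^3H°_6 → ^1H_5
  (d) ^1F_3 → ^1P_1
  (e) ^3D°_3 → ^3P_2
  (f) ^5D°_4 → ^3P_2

2

(a) forbidden (parity, ΔS, ΔL fail)
(b) allowed
(c) forbidden (ΔS fails)
(d) forbidden (parity, ΔL, ΔJ fail)
(e) allowed
(f) forbidden (ΔS, ΔJ fail)
Total allowed: 2 of 6.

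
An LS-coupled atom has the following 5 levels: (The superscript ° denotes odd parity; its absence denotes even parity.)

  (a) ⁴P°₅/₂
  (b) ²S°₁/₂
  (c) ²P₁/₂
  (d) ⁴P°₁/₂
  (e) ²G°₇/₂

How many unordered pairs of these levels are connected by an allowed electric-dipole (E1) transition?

(a)–(b): forbidden (parity, ΔS, ΔJ).
(a)–(c): forbidden (ΔS, ΔJ).
(a)–(d): forbidden (parity, ΔJ).
(a)–(e): forbidden (parity, ΔS, ΔL).
(b)–(c): allowed.
(b)–(d): forbidden (parity, ΔS).
(b)–(e): forbidden (parity, ΔL, ΔJ).
(c)–(d): forbidden (ΔS).
(c)–(e): forbidden (ΔL, ΔJ).
(d)–(e): forbidden (parity, ΔS, ΔL, ΔJ).
Allowed pairs: 1 of 10.

1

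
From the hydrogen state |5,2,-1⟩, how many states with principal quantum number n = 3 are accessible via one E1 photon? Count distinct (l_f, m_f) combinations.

2

E1 requires Δl = ±1, so l_f ∈ {1, 3}; with 0 ≤ l_f ≤ n_f−1 = 2, the allowed l_f values are {1}.
For l_f = 1: m_f ∈ {m_i−1, m_i, m_i+1} ∩ [−1, 1] = {-1, 0} → 2 states.
Total: 2.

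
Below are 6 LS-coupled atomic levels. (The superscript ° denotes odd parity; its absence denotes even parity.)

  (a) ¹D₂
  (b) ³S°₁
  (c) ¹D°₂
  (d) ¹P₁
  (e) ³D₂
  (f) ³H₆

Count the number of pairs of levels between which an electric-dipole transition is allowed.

(a)–(b): forbidden (ΔS, ΔL).
(a)–(c): allowed.
(a)–(d): forbidden (parity).
(a)–(e): forbidden (parity, ΔS).
(a)–(f): forbidden (parity, ΔS, ΔL, ΔJ).
(b)–(c): forbidden (parity, ΔS, ΔL).
(b)–(d): forbidden (ΔS).
(b)–(e): forbidden (ΔL).
(b)–(f): forbidden (ΔL, ΔJ).
(c)–(d): allowed.
(c)–(e): forbidden (ΔS).
(c)–(f): forbidden (ΔS, ΔL, ΔJ).
(d)–(e): forbidden (parity, ΔS).
(d)–(f): forbidden (parity, ΔS, ΔL, ΔJ).
(e)–(f): forbidden (parity, ΔL, ΔJ).
Allowed pairs: 2 of 15.

2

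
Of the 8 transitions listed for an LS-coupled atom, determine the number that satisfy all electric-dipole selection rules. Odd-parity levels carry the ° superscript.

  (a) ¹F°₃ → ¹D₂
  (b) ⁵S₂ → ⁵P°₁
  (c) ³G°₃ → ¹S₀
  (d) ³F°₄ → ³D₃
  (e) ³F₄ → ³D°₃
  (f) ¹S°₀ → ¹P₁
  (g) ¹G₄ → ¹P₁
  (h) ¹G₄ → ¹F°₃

6

(a) allowed
(b) allowed
(c) forbidden (ΔS, ΔL, ΔJ fail)
(d) allowed
(e) allowed
(f) allowed
(g) forbidden (parity, ΔL, ΔJ fail)
(h) allowed
Total allowed: 6 of 8.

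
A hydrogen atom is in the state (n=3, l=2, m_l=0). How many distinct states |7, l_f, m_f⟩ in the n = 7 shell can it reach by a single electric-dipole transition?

E1 requires Δl = ±1, so l_f ∈ {1, 3}; with 0 ≤ l_f ≤ n_f−1 = 6, the allowed l_f values are {1, 3}.
For l_f = 1: m_f ∈ {m_i−1, m_i, m_i+1} ∩ [−1, 1] = {-1, 0, 1} → 3 states.
For l_f = 3: m_f ∈ {m_i−1, m_i, m_i+1} ∩ [−3, 3] = {-1, 0, 1} → 3 states.
Total: 6.

6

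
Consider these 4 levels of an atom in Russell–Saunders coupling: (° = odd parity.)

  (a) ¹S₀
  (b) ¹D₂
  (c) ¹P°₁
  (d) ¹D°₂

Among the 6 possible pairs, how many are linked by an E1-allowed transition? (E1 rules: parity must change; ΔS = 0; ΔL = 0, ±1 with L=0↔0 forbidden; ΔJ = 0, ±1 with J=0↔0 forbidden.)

3

(a)–(b): forbidden (parity, ΔL, ΔJ).
(a)–(c): allowed.
(a)–(d): forbidden (ΔL, ΔJ).
(b)–(c): allowed.
(b)–(d): allowed.
(c)–(d): forbidden (parity).
Allowed pairs: 3 of 6.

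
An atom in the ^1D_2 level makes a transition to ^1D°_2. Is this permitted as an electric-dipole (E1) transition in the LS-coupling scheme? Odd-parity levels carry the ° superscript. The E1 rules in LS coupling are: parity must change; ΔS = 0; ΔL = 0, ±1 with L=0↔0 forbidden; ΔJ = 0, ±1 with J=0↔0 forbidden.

Initial level: S=0, L=2, J=2, parity even. Final level: S=0, L=2, J=2, parity odd.
ΔJ = 0, ±1 (not J=0↔0): J: 2 → 2, ΔJ = +0 — satisfied.
ΔL = 0, ±1 (not L=0↔0): L: 2 → 2, ΔL = +0 — satisfied.
ΔS = 0: S: 0 → 0 — satisfied.
Parity must change: even → odd — satisfied.
All four E1 rules are satisfied.

allowed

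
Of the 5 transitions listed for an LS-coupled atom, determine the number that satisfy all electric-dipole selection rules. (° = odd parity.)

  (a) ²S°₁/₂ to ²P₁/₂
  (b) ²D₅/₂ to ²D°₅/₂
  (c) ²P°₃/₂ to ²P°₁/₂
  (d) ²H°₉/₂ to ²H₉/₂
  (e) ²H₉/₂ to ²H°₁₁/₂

(a) allowed
(b) allowed
(c) forbidden (parity fails)
(d) allowed
(e) allowed
Total allowed: 4 of 5.

4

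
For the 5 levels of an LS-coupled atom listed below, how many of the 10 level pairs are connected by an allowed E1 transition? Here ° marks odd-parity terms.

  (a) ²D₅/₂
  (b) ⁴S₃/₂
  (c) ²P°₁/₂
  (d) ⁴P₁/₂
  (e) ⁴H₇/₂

(a)–(b): forbidden (parity, ΔS, ΔL).
(a)–(c): forbidden (ΔJ).
(a)–(d): forbidden (parity, ΔS, ΔJ).
(a)–(e): forbidden (parity, ΔS, ΔL).
(b)–(c): forbidden (ΔS).
(b)–(d): forbidden (parity).
(b)–(e): forbidden (parity, ΔL, ΔJ).
(c)–(d): forbidden (ΔS).
(c)–(e): forbidden (ΔS, ΔL, ΔJ).
(d)–(e): forbidden (parity, ΔL, ΔJ).
Allowed pairs: 0 of 10.

0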